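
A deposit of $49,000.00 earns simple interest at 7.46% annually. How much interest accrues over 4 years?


Formula: I = P * r * t
Substituting: I = $49,000.00 * 0.0746 * 4
Step: I = $49,000.00 * 0.2984
I = $14,621.60

$14,621.60


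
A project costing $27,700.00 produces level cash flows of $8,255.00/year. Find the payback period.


Formula: Payback = investment / annual cash flow
Substituting: Payback = $27,700.00 / $8,255.00
Payback = 3.3555 years

3.3555 years


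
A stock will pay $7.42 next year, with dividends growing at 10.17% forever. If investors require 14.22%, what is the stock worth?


Formula: P = D1 / (r - g)
Spread: r - g = 0.1422 - 0.1017 = 0.0405
Substituting: P = $7.42 / 0.0405
P = $183.21

$183.21


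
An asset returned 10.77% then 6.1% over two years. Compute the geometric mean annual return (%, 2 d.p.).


Formula: Geometric mean = ((1+r1)*(1+r2))^(1/2) - 1
Product: (1 + 0.1077) * (1 + 0.061) = 1.1077 * 1.061 = 1.17527
Square root: 1.17527^0.5 = 1.084099
Geometric mean = 1.084099 - 1 = 0.084099
As percentage: 8.41%

8.41%


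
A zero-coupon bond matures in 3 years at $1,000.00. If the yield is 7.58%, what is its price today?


Formula: Price = FV / (1 + r)^n
Substituting: Price = $1,000.00 / (1 + 0.0758)^3
Discount factor: (1.0758)^3 = 1.245072
Price = $1,000.00 / 1.245072 = $803.17

$803.17


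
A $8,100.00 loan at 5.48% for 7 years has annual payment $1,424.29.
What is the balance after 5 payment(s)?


Formula: Balance = PV*(1+r)^k - PMT*((1+r)^k - 1)/r
Growth: (1 + 0.0548)^5 = 1.305722
Accumulated factor: ((1+r)^k - 1)/r = 5.578862
Balance = $8,100.00 * 1.305722 - $1,424.29 * 5.578862
Balance = $2,630.43

$2,630.43


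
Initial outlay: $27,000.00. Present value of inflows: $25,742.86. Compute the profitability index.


Formula: PI = PV(cash flows) / initial investment
Substituting: PI = $25,742.86 / $27,000.00
PI = 0.9534

0.9534


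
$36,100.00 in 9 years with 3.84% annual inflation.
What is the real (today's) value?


Formula: Real value = nominal / (1 + inflation)^years
Price level: (1 + 0.0384)^9 = 1.403725
Real value = $36,100.00 / 1.403725 = $25,717.28

$25,717.28


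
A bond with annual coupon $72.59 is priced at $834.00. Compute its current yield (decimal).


Formula: Current yield = annual coupon / price
Substituting: CY = $72.59 / $834.00
CY = 0.087038

0.087038


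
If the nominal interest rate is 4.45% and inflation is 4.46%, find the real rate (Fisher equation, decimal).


Formula: (1 + r_real) = (1 + r_nom) / (1 + inflation)
Substituting: (1 + r_real) = 1.0445 / 1.0446
(1 + r_real) = 0.999904
r_real = 0.999904 - 1 = -9.6e-05

-9.6e-05


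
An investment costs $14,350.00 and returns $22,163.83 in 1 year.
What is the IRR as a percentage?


Formula: IRR = C1/C0 - 1
Substituting: IRR = $22,163.83 / $14,350.00 - 1
Ratio: 1.544518 - 1 = 0.544518
IRR = 54.4518%

54.4518%


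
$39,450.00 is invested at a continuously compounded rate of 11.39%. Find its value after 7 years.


Formula: FV = P * e^(r*t)
Exponent: r*t = 0.1139 * 7 = 0.7973
e^(0.7973) = 2.21954
FV = $39,450.00 * 2.21954 = $87,560.86

$87,560.86


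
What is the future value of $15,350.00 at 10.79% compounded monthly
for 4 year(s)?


Formula: FV = P * (1 + r/m)^(m*t)
Period rate: r/m = 0.1079 / 12 = 0.008992
Total periods: m*t = 12 * 4 = 48
Growth factor: (1 + 0.008992)^48 = 1.536752
FV = $15,350.00 * 1.536752 = $23,589.14

$23,589.14


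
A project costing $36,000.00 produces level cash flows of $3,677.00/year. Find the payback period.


Formula: Payback = investment / annual cash flow
Substituting: Payback = $36,000.00 / $3,677.00
Payback = 9.7906 years

9.7906 years


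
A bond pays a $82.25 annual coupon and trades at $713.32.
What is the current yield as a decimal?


Formula: Current yield = annual coupon / price
Substituting: CY = $82.25 / $713.32
CY = 0.115306

0.115306


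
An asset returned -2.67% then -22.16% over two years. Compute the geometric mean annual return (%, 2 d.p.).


Formula: Geometric mean = ((1+r1)*(1+r2))^(1/2) - 1
Product: (1 + -0.0267) * (1 + -0.2216) = 0.9733 * 0.7784 = 0.757617
Square root: 0.757617^0.5 = 0.870412
Geometric mean = 0.870412 - 1 = -0.129588
As percentage: -12.96%

-12.96%


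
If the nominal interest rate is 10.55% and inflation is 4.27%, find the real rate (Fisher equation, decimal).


Formula: (1 + r_real) = (1 + r_nom) / (1 + inflation)
Substituting: (1 + r_real) = 1.1055 / 1.0427
(1 + r_real) = 1.060228
r_real = 1.060228 - 1 = 0.060228

0.060228


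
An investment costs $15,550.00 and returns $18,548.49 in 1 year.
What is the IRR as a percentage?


Formula: IRR = C1/C0 - 1
Substituting: IRR = $18,548.49 / $15,550.00 - 1
Ratio: 1.192829 - 1 = 0.192829
IRR = 19.2829%

19.2829%


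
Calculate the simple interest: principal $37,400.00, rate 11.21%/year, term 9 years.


Formula: I = P * r * t
Substituting: I = $37,400.00 * 0.1121 * 9
Step: I = $37,400.00 * 1.0089
I = $37,732.86

$37,732.86


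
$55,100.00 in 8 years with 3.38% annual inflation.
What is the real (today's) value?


Formula: Real value = nominal / (1 + inflation)^years
Price level: (1 + 0.0338)^8 = 1.304645
Real value = $55,100.00 / 1.304645 = $42,233.72

$42,233.72


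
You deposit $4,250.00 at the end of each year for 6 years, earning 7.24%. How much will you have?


Formula: FV = PMT * ((1+r)^n - 1) / r
Growth factor: (1 + 0.0724)^6 = 1.521041
Numerator: 1.521041 - 1 = 0.521041
FV = $4,250.00 * 0.521041 / 0.0724 = $30,585.95

$30,585.95


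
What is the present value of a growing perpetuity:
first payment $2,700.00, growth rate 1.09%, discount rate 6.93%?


Formula: PV = C / (r - g)
Spread: r - g = 0.0693 - 0.0109 = 0.0584
Substituting: PV = $2,700.00 / 0.0584
PV = $46,232.88

$46,232.88


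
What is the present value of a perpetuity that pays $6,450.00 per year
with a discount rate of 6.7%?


Formula: PV = C / r
Substituting: PV = $6,450.00 / 0.067
PV = $96,268.66

$96,268.66


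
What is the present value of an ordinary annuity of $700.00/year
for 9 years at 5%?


Formula: PV = PMT * (1 - (1+r)^(-n)) / r
Discount factor: (1 + 0.05)^(-9) = 0.644609
Bracket: 1 - 0.644609 = 0.355391
PV = $700.00 * 0.355391 / 0.05 = $4,975.48

$4,975.48


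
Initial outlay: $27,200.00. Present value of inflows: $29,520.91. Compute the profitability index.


Formula: PI = PV(cash flows) / initial investment
Substituting: PI = $29,520.91 / $27,200.00
PI = 1.0853

1.0853


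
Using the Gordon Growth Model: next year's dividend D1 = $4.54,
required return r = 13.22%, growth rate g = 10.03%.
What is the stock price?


Formula: P = D1 / (r - g)
Spread: r - g = 0.1322 - 0.1003 = 0.0319
Substituting: P = $4.54 / 0.0319
P = $142.32

$142.32


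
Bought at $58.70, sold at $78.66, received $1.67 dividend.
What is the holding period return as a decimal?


Formula: HPR = (P1 - P0 + D) / P0
Gain: $78.66 - $58.70 + $1.67 = $21.63
HPR = $21.63 / $58.70 = 0.3685

0.3685


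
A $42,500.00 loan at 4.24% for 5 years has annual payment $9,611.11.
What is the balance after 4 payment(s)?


Formula: Balance = PV*(1+r)^k - PMT*((1+r)^k - 1)/r
Growth: (1 + 0.0424)^4 = 1.180695
Accumulated factor: ((1+r)^k - 1)/r = 4.261667
Balance = $42,500.00 * 1.180695 - $9,611.11 * 4.261667
Balance = $9,220.17

$9,220.17


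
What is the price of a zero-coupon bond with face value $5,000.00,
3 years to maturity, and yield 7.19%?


Formula: Price = FV / (1 + r)^n
Substituting: Price = $5,000.00 / (1 + 0.0719)^3
Discount factor: (1.0719)^3 = 1.231581
Price = $5,000.00 / 1.231581 = $4,059.82

$4,059.82


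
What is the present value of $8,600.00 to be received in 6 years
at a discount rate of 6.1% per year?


Formula: PV = FV / (1 + r)^n
Substituting: PV = $8,600.00 / (1 + 0.061)^6
Discount factor: (1.061)^6 = 1.426567
PV = $8,600.00 / 1.426567 = $6,028.46

$6,028.46


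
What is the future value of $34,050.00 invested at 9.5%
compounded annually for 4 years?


Formula: FV = P * (1 + r)^n
Substituting: FV = $34,050.00 * (1 + 0.095)^4
Growth factor: (1.095)^4 = 1.437661
FV = $34,050.00 * 1.437661 = $48,952.36

$48,952.36


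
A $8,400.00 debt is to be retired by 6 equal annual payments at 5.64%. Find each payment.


Formula: PMT = PV * r / (1 - (1+r)^(-n))
Denominator: 1 - (1 + 0.0564)^(-6) = 0.280502
Numerator: $8,400.00 * 0.0564 = 473.76
PMT = 473.76 / 0.280502 = $1,688.97

$1,688.97


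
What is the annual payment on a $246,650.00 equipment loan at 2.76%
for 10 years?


Formula: PMT = PV * r / (1 - (1+r)^(-n))
Denominator: 1 - (1 + 0.0276)^(-10) = 0.238344
Numerator: $246,650.00 * 0.0276 = 6807.54
PMT = 6807.54 / 0.238344 = $28,561.86

$28,561.86


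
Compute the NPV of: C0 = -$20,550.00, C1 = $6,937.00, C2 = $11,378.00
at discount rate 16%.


Formula: NPV = C0 + C1/(1+r) + C2/(1+r)^2
Discount C1: $6,937.00 / (1 + 0.16) = $5,980.17
Discount C2: $11,378.00 / (1 + 0.16)^2 = $8,455.71
NPV = -$20,550.00 + $5,980.17 + $8,455.71 = -$6,114.12

-$6,114.12


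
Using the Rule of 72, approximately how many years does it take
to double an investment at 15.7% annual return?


Formula: Years ≈ 72 / r
Substituting: Years ≈ 72 / 15.7
Years ≈ 4.6

4.6 years


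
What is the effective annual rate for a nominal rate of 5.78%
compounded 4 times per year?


Formula: EAR = (1 + r/m)^m - 1
Period rate: r/m = 0.0578 / 4 = 0.01445
Compounding: (1 + 0.01445)^4 = 1.059065
EAR = 1.059065 - 1 = 0.059065

0.059065


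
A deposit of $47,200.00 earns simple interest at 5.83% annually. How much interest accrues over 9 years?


Formula: I = P * r * t
Substituting: I = $47,200.00 * 0.0583 * 9
Step: I = $47,200.00 * 0.5247
I = $24,765.84

$24,765.84


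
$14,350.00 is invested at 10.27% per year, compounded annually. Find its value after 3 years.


Formula: FV = P * (1 + r)^n
Substituting: FV = $14,350.00 * (1 + 0.1027)^3
Growth factor: (1.1027)^3 = 1.340825
FV = $14,350.00 * 1.340825 = $19,240.84

$19,240.84


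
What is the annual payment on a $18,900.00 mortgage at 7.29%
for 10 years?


Formula: PMT = PV * r / (1 - (1+r)^(-n))
Denominator: 1 - (1 + 0.0729)^(-10) = 0.505225
Numerator: $18,900.00 * 0.0729 = 1377.81
PMT = 1377.81 / 0.505225 = $2,727.12

$2,727.12


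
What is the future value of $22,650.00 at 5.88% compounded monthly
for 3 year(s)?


Formula: FV = P * (1 + r/m)^(m*t)
Period rate: r/m = 0.0588 / 12 = 0.0049
Total periods: m*t = 12 * 3 = 36
Growth factor: (1 + 0.0049)^36 = 1.192401
FV = $22,650.00 * 1.192401 = $27,007.89

$27,007.89


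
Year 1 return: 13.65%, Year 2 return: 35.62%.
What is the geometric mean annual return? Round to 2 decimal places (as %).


Formula: Geometric mean = ((1+r1)*(1+r2))^(1/2) - 1
Product: (1 + 0.1365) * (1 + 0.3562) = 1.1365 * 1.3562 = 1.541321
Square root: 1.541321^0.5 = 1.2415
Geometric mean = 1.2415 - 1 = 0.2415
As percentage: 24.15%

24.15%


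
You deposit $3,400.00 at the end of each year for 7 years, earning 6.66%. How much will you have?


Formula: FV = PMT * ((1+r)^n - 1) / r
Growth factor: (1 + 0.0666)^7 = 1.570403
Numerator: 1.570403 - 1 = 0.570403
FV = $3,400.00 * 0.570403 / 0.0666 = $29,119.66

$29,119.66


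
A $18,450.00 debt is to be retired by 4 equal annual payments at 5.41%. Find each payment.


Formula: PMT = PV * r / (1 - (1+r)^(-n))
Denominator: 1 - (1 + 0.0541)^(-4) = 0.190023
Numerator: $18,450.00 * 0.0541 = 998.145
PMT = 998.145 / 0.190023 = $5,252.76

$5,252.76


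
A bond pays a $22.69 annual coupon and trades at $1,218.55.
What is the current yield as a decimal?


Formula: Current yield = annual coupon / price
Substituting: CY = $22.69 / $1,218.55
CY = 0.01862

0.01862


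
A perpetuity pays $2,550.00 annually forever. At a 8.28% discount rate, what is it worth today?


Formula: PV = C / r
Substituting: PV = $2,550.00 / 0.0828
PV = $30,797.10

$30,797.10


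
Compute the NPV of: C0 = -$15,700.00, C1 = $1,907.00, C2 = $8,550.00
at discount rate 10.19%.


Formula: NPV = C0 + C1/(1+r) + C2/(1+r)^2
Discount C1: $1,907.00 / (1 + 0.1019) = $1,730.65
Discount C2: $8,550.00 / (1 + 0.1019)^2 = $7,041.77
NPV = -$15,700.00 + $1,730.65 + $7,041.77 = -$6,927.58

-$6,927.58


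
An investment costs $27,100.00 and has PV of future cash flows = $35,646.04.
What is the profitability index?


Formula: PI = PV(cash flows) / initial investment
Substituting: PI = $35,646.04 / $27,100.00
PI = 1.3154

1.3154


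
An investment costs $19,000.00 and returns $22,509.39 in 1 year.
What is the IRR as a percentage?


Formula: IRR = C1/C0 - 1
Substituting: IRR = $22,509.39 / $19,000.00 - 1
Ratio: 1.184705 - 1 = 0.184705
IRR = 18.4705%

18.4705%


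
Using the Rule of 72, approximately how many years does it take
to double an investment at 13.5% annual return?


Formula: Years ≈ 72 / r
Substituting: Years ≈ 72 / 13.5
Years ≈ 5.3

5.3 years


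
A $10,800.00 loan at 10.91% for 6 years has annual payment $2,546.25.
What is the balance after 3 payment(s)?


Formula: Balance = PV*(1+r)^k - PMT*((1+r)^k - 1)/r
Growth: (1 + 0.1091)^3 = 1.364307
Accumulated factor: ((1+r)^k - 1)/r = 3.339203
Balance = $10,800.00 * 1.364307 - $2,546.25 * 3.339203
Balance = $6,232.07

$6,232.07


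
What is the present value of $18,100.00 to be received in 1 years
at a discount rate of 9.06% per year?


Formula: PV = FV / (1 + r)^n
Substituting: PV = $18,100.00 / (1 + 0.0906)^1
Discount factor: (1.0906)^1 = 1.0906
PV = $18,100.00 / 1.0906 = $16,596.37

$16,596.37


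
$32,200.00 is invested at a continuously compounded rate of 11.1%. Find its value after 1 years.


Formula: FV = P * e^(r*t)
Exponent: r*t = 0.111 * 1 = 0.111
e^(0.111) = 1.117395
FV = $32,200.00 * 1.117395 = $35,980.12

$35,980.12


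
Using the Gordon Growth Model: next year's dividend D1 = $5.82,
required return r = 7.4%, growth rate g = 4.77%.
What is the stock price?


Formula: P = D1 / (r - g)
Spread: r - g = 0.074 - 0.0477 = 0.0263
Substituting: P = $5.82 / 0.0263
P = $221.29

$221.29


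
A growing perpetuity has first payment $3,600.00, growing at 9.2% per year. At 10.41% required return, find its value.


Formula: PV = C / (r - g)
Spread: r - g = 0.1041 - 0.092 = 0.0121
Substituting: PV = $3,600.00 / 0.0121
PV = $297,520.66

$297,520.66


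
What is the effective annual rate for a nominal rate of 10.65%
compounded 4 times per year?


Formula: EAR = (1 + r/m)^m - 1
Period rate: r/m = 0.1065 / 4 = 0.026625
Compounding: (1 + 0.026625)^4 = 1.110829
EAR = 1.110829 - 1 = 0.110829

0.110829


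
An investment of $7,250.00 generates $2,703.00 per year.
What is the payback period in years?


Formula: Payback = investment / annual cash flow
Substituting: Payback = $7,250.00 / $2,703.00
Payback = 2.6822 years

2.6822 years


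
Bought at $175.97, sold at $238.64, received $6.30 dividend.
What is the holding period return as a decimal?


Formula: HPR = (P1 - P0 + D) / P0
Gain: $238.64 - $175.97 + $6.30 = $68.97
HPR = $68.97 / $175.97 = 0.3919

0.3919


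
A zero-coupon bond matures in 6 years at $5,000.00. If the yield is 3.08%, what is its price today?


Formula: Price = FV / (1 + r)^n
Substituting: Price = $5,000.00 / (1 + 0.0308)^6
Discount factor: (1.0308)^6 = 1.199628
Price = $5,000.00 / 1.199628 = $4,167.96

$4,167.96


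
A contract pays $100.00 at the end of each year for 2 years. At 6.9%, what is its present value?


Formula: PV = PMT * (1 - (1+r)^(-n)) / r
Discount factor: (1 + 0.069)^(-2) = 0.875074
Bracket: 1 - 0.875074 = 0.124926
PV = $100.00 * 0.124926 / 0.069 = $181.05

$181.05


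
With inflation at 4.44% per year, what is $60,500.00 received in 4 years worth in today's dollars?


Formula: Real value = nominal / (1 + inflation)^years
Price level: (1 + 0.0444)^4 = 1.189782
Real value = $60,500.00 / 1.189782 = $50,849.64

$50,849.64


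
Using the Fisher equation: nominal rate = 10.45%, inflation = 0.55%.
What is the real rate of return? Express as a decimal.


Formula: (1 + r_real) = (1 + r_nom) / (1 + inflation)
Substituting: (1 + r_real) = 1.1045 / 1.0055
(1 + r_real) = 1.098458
r_real = 1.098458 - 1 = 0.098458

0.098458


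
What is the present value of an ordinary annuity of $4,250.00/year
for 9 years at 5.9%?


Formula: PV = PMT * (1 - (1+r)^(-n)) / r
Discount factor: (1 + 0.059)^(-9) = 0.596948
Bracket: 1 - 0.596948 = 0.403052
PV = $4,250.00 * 0.403052 / 0.059 = $29,033.42

$29,033.42


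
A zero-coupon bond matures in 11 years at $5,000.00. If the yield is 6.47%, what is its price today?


Formula: Price = FV / (1 + r)^n
Substituting: Price = $5,000.00 / (1 + 0.0647)^11
Discount factor: (1.0647)^11 = 1.992966
Price = $5,000.00 / 1.992966 = $2,508.82

$2,508.82


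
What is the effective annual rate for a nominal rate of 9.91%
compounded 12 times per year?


Formula: EAR = (1 + r/m)^m - 1
Period rate: r/m = 0.0991 / 12 = 0.008258
Compounding: (1 + 0.008258)^12 = 1.103727
EAR = 1.103727 - 1 = 0.103727

0.103727


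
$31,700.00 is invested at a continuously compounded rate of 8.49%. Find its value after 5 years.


Formula: FV = P * e^(r*t)
Exponent: r*t = 0.0849 * 5 = 0.4245
e^(0.4245) = 1.528826
FV = $31,700.00 * 1.528826 = $48,463.78

$48,463.78


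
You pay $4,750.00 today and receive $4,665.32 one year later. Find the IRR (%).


Formula: IRR = C1/C0 - 1
Substituting: IRR = $4,665.32 / $4,750.00 - 1
Ratio: 0.982173 - 1 = -0.017827
IRR = -1.7827%

-1.7827%


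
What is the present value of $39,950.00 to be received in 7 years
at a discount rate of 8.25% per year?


Formula: PV = FV / (1 + r)^n
Substituting: PV = $39,950.00 / (1 + 0.0825)^7
Discount factor: (1.0825)^7 = 1.741788
PV = $39,950.00 / 1.741788 = $22,936.20

$22,936.20


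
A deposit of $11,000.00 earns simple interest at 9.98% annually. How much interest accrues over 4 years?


Formula: I = P * r * t
Substituting: I = $11,000.00 * 0.0998 * 4
Step: I = $11,000.00 * 0.3992
I = $4,391.20

$4,391.20


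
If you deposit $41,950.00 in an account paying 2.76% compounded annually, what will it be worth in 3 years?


Formula: FV = P * (1 + r)^n
Substituting: FV = $41,950.00 * (1 + 0.0276)^3
Growth factor: (1.0276)^3 = 1.085106
FV = $41,950.00 * 1.085106 = $45,520.21

$45,520.21


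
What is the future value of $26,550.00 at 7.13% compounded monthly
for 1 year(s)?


Formula: FV = P * (1 + r/m)^(m*t)
Period rate: r/m = 0.0713 / 12 = 0.005942
Total periods: m*t = 12 * 1 = 12
Growth factor: (1 + 0.005942)^12 = 1.073677
FV = $26,550.00 * 1.073677 = $28,506.12

$28,506.12


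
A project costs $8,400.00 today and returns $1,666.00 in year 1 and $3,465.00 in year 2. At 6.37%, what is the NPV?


Formula: NPV = C0 + C1/(1+r) + C2/(1+r)^2
Discount C1: $1,666.00 / (1 + 0.0637) = $1,566.23
Discount C2: $3,465.00 / (1 + 0.0637)^2 = $3,062.42
NPV = -$8,400.00 + $1,566.23 + $3,062.42 = -$3,771.35

-$3,771.35


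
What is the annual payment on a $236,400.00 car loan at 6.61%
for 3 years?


Formula: PMT = PV * r / (1 - (1+r)^(-n))
Denominator: 1 - (1 + 0.0661)^(-3) = 0.174711
Numerator: $236,400.00 * 0.0661 = 15626.04
PMT = 15626.04 / 0.174711 = $89,439.47

$89,439.47


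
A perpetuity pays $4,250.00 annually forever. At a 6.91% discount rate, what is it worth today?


Formula: PV = C / r
Substituting: PV = $4,250.00 / 0.0691
PV = $61,505.07

$61,505.07


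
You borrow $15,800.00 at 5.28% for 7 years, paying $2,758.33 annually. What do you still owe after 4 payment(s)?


Formula: Balance = PV*(1+r)^k - PMT*((1+r)^k - 1)/r
Growth: (1 + 0.0528)^4 = 1.228524
Accumulated factor: ((1+r)^k - 1)/r = 4.328099
Balance = $15,800.00 * 1.228524 - $2,758.33 * 4.328099
Balance = $7,472.35

$7,472.35


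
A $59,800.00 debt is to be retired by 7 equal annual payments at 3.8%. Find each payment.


Formula: PMT = PV * r / (1 - (1+r)^(-n))
Denominator: 1 - (1 + 0.038)^(-7) = 0.229773
Numerator: $59,800.00 * 0.038 = 2272.4
PMT = 2272.4 / 0.229773 = $9,889.74

$9,889.74


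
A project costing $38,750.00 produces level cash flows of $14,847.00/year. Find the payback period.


Formula: Payback = investment / annual cash flow
Substituting: Payback = $38,750.00 / $14,847.00
Payback = 2.61 years

2.61 years


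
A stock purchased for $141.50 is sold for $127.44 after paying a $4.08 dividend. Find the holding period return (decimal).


Formula: HPR = (P1 - P0 + D) / P0
Gain: $127.44 - $141.50 + $4.08 = -$9.98
HPR = -$9.98 / $141.50 = -0.0705

-0.0705


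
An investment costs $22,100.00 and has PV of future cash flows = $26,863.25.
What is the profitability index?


Formula: PI = PV(cash flows) / initial investment
Substituting: PI = $26,863.25 / $22,100.00
PI = 1.2155

1.2155


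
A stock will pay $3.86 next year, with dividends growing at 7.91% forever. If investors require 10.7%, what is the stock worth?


Formula: P = D1 / (r - g)
Spread: r - g = 0.107 - 0.0791 = 0.0279
Substituting: P = $3.86 / 0.0279
P = $138.35

$138.35


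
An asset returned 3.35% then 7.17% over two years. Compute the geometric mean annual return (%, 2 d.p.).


Formula: Geometric mean = ((1+r1)*(1+r2))^(1/2) - 1
Product: (1 + 0.0335) * (1 + 0.0717) = 1.0335 * 1.0717 = 1.107602
Square root: 1.107602^0.5 = 1.052427
Geometric mean = 1.052427 - 1 = 0.052427
As percentage: 5.24%

5.24%


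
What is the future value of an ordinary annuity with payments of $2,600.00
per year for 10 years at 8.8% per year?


Formula: FV = PMT * ((1+r)^n - 1) / r
Growth factor: (1 + 0.088)^10 = 2.324283
Numerator: 2.324283 - 1 = 1.324283
FV = $2,600.00 * 1.324283 / 0.088 = $39,126.53

$39,126.53


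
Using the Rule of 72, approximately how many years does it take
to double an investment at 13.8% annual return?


Formula: Years ≈ 72 / r
Substituting: Years ≈ 72 / 13.8
Years ≈ 5.2

5.2 years


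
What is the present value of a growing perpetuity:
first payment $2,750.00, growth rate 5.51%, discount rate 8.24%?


Formula: PV = C / (r - g)
Spread: r - g = 0.0824 - 0.0551 = 0.0273
Substituting: PV = $2,750.00 / 0.0273
PV = $100,732.60

$100,732.60


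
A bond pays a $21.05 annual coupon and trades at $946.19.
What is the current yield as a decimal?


Formula: Current yield = annual coupon / price
Substituting: CY = $21.05 / $946.19
CY = 0.022247

0.022247


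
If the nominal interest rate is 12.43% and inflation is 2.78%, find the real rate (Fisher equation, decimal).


Formula: (1 + r_real) = (1 + r_nom) / (1 + inflation)
Substituting: (1 + r_real) = 1.1243 / 1.0278
(1 + r_real) = 1.09389
r_real = 1.09389 - 1 = 0.09389

0.09389


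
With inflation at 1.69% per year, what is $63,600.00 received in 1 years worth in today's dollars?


Formula: Real value = nominal / (1 + inflation)^years
Price level: (1 + 0.0169)^1 = 1.0169
Real value = $63,600.00 / 1.0169 = $62,543.02

$62,543.02


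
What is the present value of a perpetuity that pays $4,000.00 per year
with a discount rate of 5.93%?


Formula: PV = C / r
Substituting: PV = $4,000.00 / 0.0593
PV = $67,453.63

$67,453.63


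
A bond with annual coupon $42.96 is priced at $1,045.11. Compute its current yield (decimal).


Formula: Current yield = annual coupon / price
Substituting: CY = $42.96 / $1,045.11
CY = 0.041106

0.041106


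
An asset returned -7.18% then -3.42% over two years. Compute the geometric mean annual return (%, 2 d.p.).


Formula: Geometric mean = ((1+r1)*(1+r2))^(1/2) - 1
Product: (1 + -0.0718) * (1 + -0.0342) = 0.9282 * 0.9658 = 0.896456
Square root: 0.896456^0.5 = 0.946813
Geometric mean = 0.946813 - 1 = -0.053187
As percentage: -5.32%

-5.32%


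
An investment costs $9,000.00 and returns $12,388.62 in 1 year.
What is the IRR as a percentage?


Formula: IRR = C1/C0 - 1
Substituting: IRR = $12,388.62 / $9,000.00 - 1
Ratio: 1.376513 - 1 = 0.376513
IRR = 37.6513%

37.6513%


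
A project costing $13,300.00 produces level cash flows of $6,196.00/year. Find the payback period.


Formula: Payback = investment / annual cash flow
Substituting: Payback = $13,300.00 / $6,196.00
Payback = 2.1465 years

2.1465 years


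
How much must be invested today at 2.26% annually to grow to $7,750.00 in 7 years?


Formula: PV = FV / (1 + r)^n
Substituting: PV = $7,750.00 / (1 + 0.0226)^7
Discount factor: (1.0226)^7 = 1.169339
PV = $7,750.00 / 1.169339 = $6,627.67

$6,627.67


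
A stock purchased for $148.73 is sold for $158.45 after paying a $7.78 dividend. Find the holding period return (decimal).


Formula: HPR = (P1 - P0 + D) / P0
Gain: $158.45 - $148.73 + $7.78 = $17.50
HPR = $17.50 / $148.73 = 0.1177

0.1177


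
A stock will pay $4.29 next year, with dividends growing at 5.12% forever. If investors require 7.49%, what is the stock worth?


Formula: P = D1 / (r - g)
Spread: r - g = 0.0749 - 0.0512 = 0.0237
Substituting: P = $4.29 / 0.0237
P = $181.01

$181.01


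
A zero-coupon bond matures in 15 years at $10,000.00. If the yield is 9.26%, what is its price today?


Formula: Price = FV / (1 + r)^n
Substituting: Price = $10,000.00 / (1 + 0.0926)^15
Discount factor: (1.0926)^15 = 3.775009
Price = $10,000.00 / 3.775009 = $2,649.00

$2,649.00


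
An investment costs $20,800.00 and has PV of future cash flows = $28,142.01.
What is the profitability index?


Formula: PI = PV(cash flows) / initial investment
Substituting: PI = $28,142.01 / $20,800.00
PI = 1.353

1.353


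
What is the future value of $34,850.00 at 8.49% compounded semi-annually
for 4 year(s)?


Formula: FV = P * (1 + r/m)^(m*t)
Period rate: r/m = 0.0849 / 2 = 0.04245
Total periods: m*t = 2 * 4 = 8
Growth factor: (1 + 0.04245)^8 = 1.394575
FV = $34,850.00 * 1.394575 = $48,600.94

$48,600.94


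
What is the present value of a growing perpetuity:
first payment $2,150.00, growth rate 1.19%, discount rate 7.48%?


Formula: PV = C / (r - g)
Spread: r - g = 0.0748 - 0.0119 = 0.0629
Substituting: PV = $2,150.00 / 0.0629
PV = $34,181.24

$34,181.24


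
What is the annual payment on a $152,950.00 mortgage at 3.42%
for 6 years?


Formula: PMT = PV * r / (1 - (1+r)^(-n))
Denominator: 1 - (1 + 0.0342)^(-6) = 0.182716
Numerator: $152,950.00 * 0.0342 = 5230.89
PMT = 5230.89 / 0.182716 = $28,628.47

$28,628.47


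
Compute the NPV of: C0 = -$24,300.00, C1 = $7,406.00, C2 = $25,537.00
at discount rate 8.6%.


Formula: NPV = C0 + C1/(1+r) + C2/(1+r)^2
Discount C1: $7,406.00 / (1 + 0.086) = $6,819.52
Discount C2: $25,537.00 / (1 + 0.086)^2 = $21,652.61
NPV = -$24,300.00 + $6,819.52 + $21,652.61 = $4,172.13

$4,172.13


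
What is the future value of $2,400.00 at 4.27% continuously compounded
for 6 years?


Formula: FV = P * e^(r*t)
Exponent: r*t = 0.0427 * 6 = 0.2562
e^(0.2562) = 1.292011
FV = $2,400.00 * 1.292011 = $3,100.83

$3,100.83


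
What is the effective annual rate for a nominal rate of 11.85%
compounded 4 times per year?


Formula: EAR = (1 + r/m)^m - 1
Period rate: r/m = 0.1185 / 4 = 0.029625
Compounding: (1 + 0.029625)^4 = 1.123871
EAR = 1.123871 - 1 = 0.123871

0.123871


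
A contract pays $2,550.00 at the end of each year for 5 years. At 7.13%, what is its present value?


Formula: PV = PMT * (1 - (1+r)^(-n)) / r
Discount factor: (1 + 0.0713)^(-5) = 0.708671
Bracket: 1 - 0.708671 = 0.291329
PV = $2,550.00 * 0.291329 / 0.0713 = $10,419.21

$10,419.21


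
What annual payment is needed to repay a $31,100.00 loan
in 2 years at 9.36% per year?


Formula: PMT = PV * r / (1 - (1+r)^(-n))
Denominator: 1 - (1 + 0.0936)^(-2) = 0.163852
Numerator: $31,100.00 * 0.0936 = 2910.96
PMT = 2910.96 / 0.163852 = $17,765.76

$17,765.76


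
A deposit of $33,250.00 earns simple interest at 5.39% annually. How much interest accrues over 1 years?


Formula: I = P * r * t
Substituting: I = $33,250.00 * 0.0539 * 1
Step: I = $33,250.00 * 0.0539
I = $1,792.18

$1,792.18


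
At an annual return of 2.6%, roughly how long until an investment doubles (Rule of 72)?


Formula: Years ≈ 72 / r
Substituting: Years ≈ 72 / 2.6
Years ≈ 27.7

27.7 years


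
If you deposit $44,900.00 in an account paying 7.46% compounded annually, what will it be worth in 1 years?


Formula: FV = P * (1 + r)^n
Substituting: FV = $44,900.00 * (1 + 0.0746)^1
Growth factor: (1.0746)^1 = 1.0746
FV = $44,900.00 * 1.0746 = $48,249.54

$48,249.54


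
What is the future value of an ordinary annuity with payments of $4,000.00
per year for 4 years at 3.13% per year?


Formula: FV = PMT * ((1+r)^n - 1) / r
Growth factor: (1 + 0.0313)^4 = 1.131202
Numerator: 1.131202 - 1 = 0.131202
FV = $4,000.00 * 0.131202 / 0.0313 = $16,767.00

$16,767.00


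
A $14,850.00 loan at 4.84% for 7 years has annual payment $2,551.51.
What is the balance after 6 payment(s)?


Formula: Balance = PV*(1+r)^k - PMT*((1+r)^k - 1)/r
Growth: (1 + 0.0484)^6 = 1.32789
Accumulated factor: ((1+r)^k - 1)/r = 6.774585
Balance = $14,850.00 * 1.32789 - $2,551.51 * 6.774585
Balance = $2,433.74

$2,433.74


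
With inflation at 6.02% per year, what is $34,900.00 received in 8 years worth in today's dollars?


Formula: Real value = nominal / (1 + inflation)^years
Price level: (1 + 0.0602)^8 = 1.596255
Real value = $34,900.00 / 1.596255 = $21,863.67

$21,863.67


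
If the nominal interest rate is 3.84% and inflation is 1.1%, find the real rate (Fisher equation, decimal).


Formula: (1 + r_real) = (1 + r_nom) / (1 + inflation)
Substituting: (1 + r_real) = 1.0384 / 1.011
(1 + r_real) = 1.027102
r_real = 1.027102 - 1 = 0.027102

0.027102


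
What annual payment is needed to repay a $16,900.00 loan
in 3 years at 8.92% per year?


Formula: PMT = PV * r / (1 - (1+r)^(-n))
Denominator: 1 - (1 + 0.0892)^(-3) = 0.226114
Numerator: $16,900.00 * 0.0892 = 1507.48
PMT = 1507.48 / 0.226114 = $6,666.91

$6,666.91


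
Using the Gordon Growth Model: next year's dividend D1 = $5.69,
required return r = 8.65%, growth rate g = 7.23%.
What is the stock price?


Formula: P = D1 / (r - g)
Spread: r - g = 0.0865 - 0.0723 = 0.0142
Substituting: P = $5.69 / 0.0142
P = $400.70

$400.70


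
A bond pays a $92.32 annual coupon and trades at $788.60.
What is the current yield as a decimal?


Formula: Current yield = annual coupon / price
Substituting: CY = $92.32 / $788.60
CY = 0.117068

0.117068


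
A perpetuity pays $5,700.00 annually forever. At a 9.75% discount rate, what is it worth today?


Formula: PV = C / r
Substituting: PV = $5,700.00 / 0.0975
PV = $58,461.54

$58,461.54


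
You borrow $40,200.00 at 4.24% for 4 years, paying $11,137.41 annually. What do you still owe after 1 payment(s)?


Formula: Balance = PV*(1+r)^k - PMT*((1+r)^k - 1)/r
Growth: (1 + 0.0424)^1 = 1.0424
Accumulated factor: ((1+r)^k - 1)/r = 1.0
Balance = $40,200.00 * 1.0424 - $11,137.41 * 1.0
Balance = $30,767.07

$30,767.07


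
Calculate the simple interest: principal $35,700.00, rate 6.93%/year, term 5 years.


Formula: I = P * r * t
Substituting: I = $35,700.00 * 0.0693 * 5
Step: I = $35,700.00 * 0.3465
I = $12,370.05

$12,370.05


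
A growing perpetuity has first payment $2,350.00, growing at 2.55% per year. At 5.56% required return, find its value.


Formula: PV = C / (r - g)
Spread: r - g = 0.0556 - 0.0255 = 0.0301
Substituting: PV = $2,350.00 / 0.0301
PV = $78,073.09

$78,073.09


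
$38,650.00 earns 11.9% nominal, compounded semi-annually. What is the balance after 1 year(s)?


Formula: FV = P * (1 + r/m)^(m*t)
Period rate: r/m = 0.119 / 2 = 0.0595
Total periods: m*t = 2 * 1 = 2
Growth factor: (1 + 0.0595)^2 = 1.12254
FV = $38,650.00 * 1.12254 = $43,386.18

$43,386.18


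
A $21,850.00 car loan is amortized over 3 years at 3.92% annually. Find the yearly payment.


Formula: PMT = PV * r / (1 - (1+r)^(-n))
Denominator: 1 - (1 + 0.0392)^(-3) = 0.108949
Numerator: $21,850.00 * 0.0392 = 856.52
PMT = 856.52 / 0.108949 = $7,861.66

$7,861.66


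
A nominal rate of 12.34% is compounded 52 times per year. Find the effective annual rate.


Formula: EAR = (1 + r/m)^m - 1
Period rate: r/m = 0.1234 / 52 = 0.002373
Compounding: (1 + 0.002373)^52 = 1.131171
EAR = 1.131171 - 1 = 0.131171

0.131171


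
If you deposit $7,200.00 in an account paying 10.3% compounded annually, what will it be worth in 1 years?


Formula: FV = P * (1 + r)^n
Substituting: FV = $7,200.00 * (1 + 0.103)^1
Growth factor: (1.103)^1 = 1.103
FV = $7,200.00 * 1.103 = $7,941.60

$7,941.60


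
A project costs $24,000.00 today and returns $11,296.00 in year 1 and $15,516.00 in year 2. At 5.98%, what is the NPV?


Formula: NPV = C0 + C1/(1+r) + C2/(1+r)^2
Discount C1: $11,296.00 / (1 + 0.0598) = $10,658.61
Discount C2: $15,516.00 / (1 + 0.0598)^2 = $13,814.40
NPV = -$24,000.00 + $10,658.61 + $13,814.40 = $473.01

$473.01


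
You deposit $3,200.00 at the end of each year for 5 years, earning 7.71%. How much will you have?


Formula: FV = PMT * ((1+r)^n - 1) / r
Growth factor: (1 + 0.0771)^5 = 1.449707
Numerator: 1.449707 - 1 = 0.449707
FV = $3,200.00 * 0.449707 / 0.0771 = $18,664.87

$18,664.87


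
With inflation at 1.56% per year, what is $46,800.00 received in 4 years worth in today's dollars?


Formula: Real value = nominal / (1 + inflation)^years
Price level: (1 + 0.0156)^4 = 1.063875
Real value = $46,800.00 / 1.063875 = $43,990.11

$43,990.11


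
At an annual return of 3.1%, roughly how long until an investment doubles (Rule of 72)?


Formula: Years ≈ 72 / r
Substituting: Years ≈ 72 / 3.1
Years ≈ 23.2

23.2 years


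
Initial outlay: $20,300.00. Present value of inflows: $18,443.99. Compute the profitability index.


Formula: PI = PV(cash flows) / initial investment
Substituting: PI = $18,443.99 / $20,300.00
PI = 0.9086

0.9086


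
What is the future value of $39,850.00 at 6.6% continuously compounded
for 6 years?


Formula: FV = P * e^(r*t)
Exponent: r*t = 0.066 * 6 = 0.396
e^(0.396) = 1.485869
FV = $39,850.00 * 1.485869 = $59,211.89

$59,211.89


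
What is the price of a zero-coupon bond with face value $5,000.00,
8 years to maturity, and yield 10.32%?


Formula: Price = FV / (1 + r)^n
Substituting: Price = $5,000.00 / (1 + 0.1032)^8
Discount factor: (1.1032)^8 = 2.193987
Price = $5,000.00 / 2.193987 = $2,278.96

$2,278.96


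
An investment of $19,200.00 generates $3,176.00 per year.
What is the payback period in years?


Formula: Payback = investment / annual cash flow
Substituting: Payback = $19,200.00 / $3,176.00
Payback = 6.0453 years

6.0453 years


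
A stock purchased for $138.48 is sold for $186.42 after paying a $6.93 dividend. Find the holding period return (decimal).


Formula: HPR = (P1 - P0 + D) / P0
Gain: $186.42 - $138.48 + $6.93 = $54.87
HPR = $54.87 / $138.48 = 0.3962

0.3962


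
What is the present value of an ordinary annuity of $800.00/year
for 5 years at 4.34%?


Formula: PV = PMT * (1 - (1+r)^(-n)) / r
Discount factor: (1 + 0.0434)^(-5) = 0.808623
Bracket: 1 - 0.808623 = 0.191377
PV = $800.00 * 0.191377 / 0.0434 = $3,527.70

$3,527.70


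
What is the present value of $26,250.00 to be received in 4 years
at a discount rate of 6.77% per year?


Formula: PV = FV / (1 + r)^n
Substituting: PV = $26,250.00 / (1 + 0.0677)^4
Discount factor: (1.0677)^4 = 1.299562
PV = $26,250.00 / 1.299562 = $20,199.11

$20,199.11


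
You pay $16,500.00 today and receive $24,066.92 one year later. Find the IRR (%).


Formula: IRR = C1/C0 - 1
Substituting: IRR = $24,066.92 / $16,500.00 - 1
Ratio: 1.458601 - 1 = 0.458601
IRR = 45.8601%

45.8601%


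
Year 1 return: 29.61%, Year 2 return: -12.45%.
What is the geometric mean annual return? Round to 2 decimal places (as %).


Formula: Geometric mean = ((1+r1)*(1+r2))^(1/2) - 1
Product: (1 + 0.2961) * (1 + -0.1245) = 1.2961 * 0.8755 = 1.134736
Square root: 1.134736^0.5 = 1.06524
Geometric mean = 1.06524 - 1 = 0.06524
As percentage: 6.52%

6.52%


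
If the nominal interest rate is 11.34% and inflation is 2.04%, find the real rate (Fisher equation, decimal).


Formula: (1 + r_real) = (1 + r_nom) / (1 + inflation)
Substituting: (1 + r_real) = 1.1134 / 1.0204
(1 + r_real) = 1.091141
r_real = 1.091141 - 1 = 0.091141

0.091141


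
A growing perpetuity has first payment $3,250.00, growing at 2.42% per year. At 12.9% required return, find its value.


Formula: PV = C / (r - g)
Spread: r - g = 0.129 - 0.0242 = 0.1048
Substituting: PV = $3,250.00 / 0.1048
PV = $31,011.45

$31,011.45


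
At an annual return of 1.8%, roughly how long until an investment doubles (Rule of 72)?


Formula: Years ≈ 72 / r
Substituting: Years ≈ 72 / 1.8
Years ≈ 40.0

40.0 years


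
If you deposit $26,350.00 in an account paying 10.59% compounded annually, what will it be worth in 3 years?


Formula: FV = P * (1 + r)^n
Substituting: FV = $26,350.00 * (1 + 0.1059)^3
Growth factor: (1.1059)^3 = 1.352532
FV = $26,350.00 * 1.352532 = $35,639.22

$35,639.22


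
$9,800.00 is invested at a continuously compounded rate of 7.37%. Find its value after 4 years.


Formula: FV = P * e^(r*t)
Exponent: r*t = 0.0737 * 4 = 0.2948
e^(0.2948) = 1.342858
FV = $9,800.00 * 1.342858 = $13,160.01

$13,160.01


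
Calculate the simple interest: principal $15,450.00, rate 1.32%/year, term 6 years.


Formula: I = P * r * t
Substituting: I = $15,450.00 * 0.0132 * 6
Step: I = $15,450.00 * 0.0792
I = $1,223.64

$1,223.64


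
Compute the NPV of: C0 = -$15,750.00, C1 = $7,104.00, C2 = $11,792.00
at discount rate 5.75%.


Formula: NPV = C0 + C1/(1+r) + C2/(1+r)^2
Discount C1: $7,104.00 / (1 + 0.0575) = $6,717.73
Discount C2: $11,792.00 / (1 + 0.0575)^2 = $10,544.52
NPV = -$15,750.00 + $6,717.73 + $10,544.52 = $1,512.25

$1,512.25


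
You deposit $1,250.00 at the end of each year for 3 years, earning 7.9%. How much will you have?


Formula: FV = PMT * ((1+r)^n - 1) / r
Growth factor: (1 + 0.079)^3 = 1.256216
Numerator: 1.256216 - 1 = 0.256216
FV = $1,250.00 * 0.256216 / 0.079 = $4,054.05

$4,054.05


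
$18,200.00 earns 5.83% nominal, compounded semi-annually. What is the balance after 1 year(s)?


Formula: FV = P * (1 + r/m)^(m*t)
Period rate: r/m = 0.0583 / 2 = 0.02915
Total periods: m*t = 2 * 1 = 2
Growth factor: (1 + 0.02915)^2 = 1.05915
FV = $18,200.00 * 1.05915 = $19,276.52

$19,276.52


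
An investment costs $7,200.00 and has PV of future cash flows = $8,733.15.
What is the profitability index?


Formula: PI = PV(cash flows) / initial investment
Substituting: PI = $8,733.15 / $7,200.00
PI = 1.2129

1.2129


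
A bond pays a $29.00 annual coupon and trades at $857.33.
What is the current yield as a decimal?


Formula: Current yield = annual coupon / price
Substituting: CY = $29.00 / $857.33
CY = 0.033826

0.033826


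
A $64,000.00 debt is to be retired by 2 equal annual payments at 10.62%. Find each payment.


Formula: PMT = PV * r / (1 - (1+r)^(-n))
Denominator: 1 - (1 + 0.1062)^(-2) = 0.182792
Numerator: $64,000.00 * 0.1062 = 6796.8
PMT = 6796.8 / 0.182792 = $37,183.28

$37,183.28


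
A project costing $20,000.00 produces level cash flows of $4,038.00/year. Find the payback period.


Formula: Payback = investment / annual cash flow
Substituting: Payback = $20,000.00 / $4,038.00
Payback = 4.9529 years

4.9529 years


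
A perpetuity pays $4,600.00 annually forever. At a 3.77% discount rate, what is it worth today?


Formula: PV = C / r
Substituting: PV = $4,600.00 / 0.0377
PV = $122,015.92

$122,015.92


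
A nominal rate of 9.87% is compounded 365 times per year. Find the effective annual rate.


Formula: EAR = (1 + r/m)^m - 1
Period rate: r/m = 0.0987 / 365 = 0.00027
Compounding: (1 + 0.00027)^365 = 1.10372
EAR = 1.10372 - 1 = 0.10372

0.10372


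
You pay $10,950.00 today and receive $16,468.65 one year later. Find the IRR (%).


Formula: IRR = C1/C0 - 1
Substituting: IRR = $16,468.65 / $10,950.00 - 1
Ratio: 1.503986 - 1 = 0.503986
IRR = 50.3986%

50.3986%
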